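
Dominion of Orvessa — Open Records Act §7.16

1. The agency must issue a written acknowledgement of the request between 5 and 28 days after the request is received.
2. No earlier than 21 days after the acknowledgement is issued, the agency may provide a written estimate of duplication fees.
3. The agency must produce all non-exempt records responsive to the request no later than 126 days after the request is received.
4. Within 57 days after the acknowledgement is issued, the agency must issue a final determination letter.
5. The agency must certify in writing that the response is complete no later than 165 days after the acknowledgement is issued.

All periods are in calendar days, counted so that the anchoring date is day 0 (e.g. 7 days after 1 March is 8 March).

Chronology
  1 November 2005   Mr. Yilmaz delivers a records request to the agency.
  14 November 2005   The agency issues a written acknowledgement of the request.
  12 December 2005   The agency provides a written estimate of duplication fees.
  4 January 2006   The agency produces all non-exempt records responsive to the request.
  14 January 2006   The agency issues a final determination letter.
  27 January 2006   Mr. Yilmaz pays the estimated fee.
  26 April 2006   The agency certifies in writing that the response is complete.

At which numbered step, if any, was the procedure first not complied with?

Step 1 — 5 and 28 days from 1 November 2005 (when the request is received) are 6 November 2005 and 29 November 2005 respectively; done 14 November 2005 — within the window.
Step 2 — must wait 21 days from 14 November 2005 (when the acknowledgement is issued), so not before 5 December 2005; 12 December 2005 is on or after that date.
Step 3 — counting 126 days from 1 November 2005 (when the request is received) gives a deadline of 7 March 2006; completed 4 January 2006, before the deadline.
Step 4 — counting 57 days from 14 November 2005 (when the acknowledgement is issued) gives a deadline of 10 January 2006; 14 January 2006 misses that deadline by 4 days.

Step 4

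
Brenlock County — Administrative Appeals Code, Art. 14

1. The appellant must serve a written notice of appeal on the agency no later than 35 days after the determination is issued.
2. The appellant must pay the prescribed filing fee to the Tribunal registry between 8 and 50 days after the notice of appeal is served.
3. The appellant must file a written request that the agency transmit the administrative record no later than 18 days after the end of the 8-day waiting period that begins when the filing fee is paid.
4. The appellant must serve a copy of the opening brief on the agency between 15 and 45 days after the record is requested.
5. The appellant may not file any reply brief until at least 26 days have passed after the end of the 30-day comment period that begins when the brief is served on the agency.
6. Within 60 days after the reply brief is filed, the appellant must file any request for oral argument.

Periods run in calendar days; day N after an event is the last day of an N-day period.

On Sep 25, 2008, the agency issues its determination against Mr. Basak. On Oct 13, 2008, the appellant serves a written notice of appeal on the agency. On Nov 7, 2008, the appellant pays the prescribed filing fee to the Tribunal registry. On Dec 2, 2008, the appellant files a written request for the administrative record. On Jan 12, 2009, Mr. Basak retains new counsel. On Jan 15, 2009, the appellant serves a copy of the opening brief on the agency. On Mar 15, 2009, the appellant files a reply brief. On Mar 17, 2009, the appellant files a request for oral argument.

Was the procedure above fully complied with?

Yes

Step 1: 35 days after Sep 25, 2008 (when the determination is issued) is Oct 30, 2008; done Oct 13, 2008 — timely.
Step 2: the window is 8–50 days after Oct 13, 2008 (when the notice of appeal is served), so Oct 21, 2008 through Dec 2, 2008; done Nov 7, 2008, which is between those dates.
Step 3: 18 days after Nov 15, 2008 (end of the 8-day waiting period, which began when the filing fee is paid on Nov 7, 2008) is Dec 3, 2008; completed Dec 2, 2008, before the deadline.
Step 4: the window is 15–45 days after Dec 2, 2008 (when the record is requested), so Dec 17, 2008 through Jan 16, 2009; done Jan 15, 2009, which is between those dates.
Step 5: the earliest permitted date is 26 days after Feb 14, 2009 (end of the 30-day comment period, which began when the brief is served on the agency on Jan 15, 2009), i.e. Mar 12, 2009; done Mar 15, 2009, after the minimum wait.
Step 6: 60 days after Mar 15, 2009 (when the reply brief is filed) is May 14, 2009; Mar 17, 2009 is within that limit.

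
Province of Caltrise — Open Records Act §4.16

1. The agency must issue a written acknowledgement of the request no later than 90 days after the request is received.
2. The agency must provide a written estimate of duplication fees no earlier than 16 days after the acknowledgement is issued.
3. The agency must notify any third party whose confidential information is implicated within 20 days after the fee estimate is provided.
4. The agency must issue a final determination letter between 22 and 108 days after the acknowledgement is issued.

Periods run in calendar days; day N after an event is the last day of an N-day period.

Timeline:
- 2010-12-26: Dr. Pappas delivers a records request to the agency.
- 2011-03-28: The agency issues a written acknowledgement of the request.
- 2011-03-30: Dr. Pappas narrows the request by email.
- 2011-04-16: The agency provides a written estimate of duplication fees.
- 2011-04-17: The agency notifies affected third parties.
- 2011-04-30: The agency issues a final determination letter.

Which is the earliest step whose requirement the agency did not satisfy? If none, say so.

Step 1

Step 1 — counting 90 days from 2010-12-26 (when the request is received) gives a deadline of 2011-03-26; 2011-03-28 misses that deadline by 2 days.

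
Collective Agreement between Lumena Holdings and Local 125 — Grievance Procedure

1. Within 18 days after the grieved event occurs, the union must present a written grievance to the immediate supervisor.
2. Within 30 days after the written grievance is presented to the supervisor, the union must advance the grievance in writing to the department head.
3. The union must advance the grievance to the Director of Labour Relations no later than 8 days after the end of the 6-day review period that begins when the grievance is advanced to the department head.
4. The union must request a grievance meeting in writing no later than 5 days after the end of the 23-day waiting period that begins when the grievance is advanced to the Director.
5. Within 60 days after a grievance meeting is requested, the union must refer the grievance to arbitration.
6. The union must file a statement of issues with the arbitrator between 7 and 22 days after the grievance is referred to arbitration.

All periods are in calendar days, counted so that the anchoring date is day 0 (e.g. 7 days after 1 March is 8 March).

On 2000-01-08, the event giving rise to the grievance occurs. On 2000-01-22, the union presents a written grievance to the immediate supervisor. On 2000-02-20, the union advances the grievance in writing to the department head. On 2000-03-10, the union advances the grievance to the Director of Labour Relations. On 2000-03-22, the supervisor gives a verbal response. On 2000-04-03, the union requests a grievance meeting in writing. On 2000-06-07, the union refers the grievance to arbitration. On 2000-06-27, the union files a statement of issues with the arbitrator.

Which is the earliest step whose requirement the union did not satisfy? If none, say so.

Step 3

Step 1 — counting 18 days from 2000-01-08 (when the grieved event occurs) gives a deadline of 2000-01-26; done 2000-01-22 — timely.
Step 2 — counting 30 days from 2000-01-22 (when the written grievance is presented to the supervisor) gives a deadline of 2000-02-21; 2000-02-20 is within that limit.
Step 3 — counting 8 days from 2000-02-26 (end of the 6-day review period, which began when the grievance is advanced to the department head on 2000-02-20) gives a deadline of 2000-03-05; not done until 2000-03-10, 5 days after the deadline.
No need to go further; step 3 was not satisfied.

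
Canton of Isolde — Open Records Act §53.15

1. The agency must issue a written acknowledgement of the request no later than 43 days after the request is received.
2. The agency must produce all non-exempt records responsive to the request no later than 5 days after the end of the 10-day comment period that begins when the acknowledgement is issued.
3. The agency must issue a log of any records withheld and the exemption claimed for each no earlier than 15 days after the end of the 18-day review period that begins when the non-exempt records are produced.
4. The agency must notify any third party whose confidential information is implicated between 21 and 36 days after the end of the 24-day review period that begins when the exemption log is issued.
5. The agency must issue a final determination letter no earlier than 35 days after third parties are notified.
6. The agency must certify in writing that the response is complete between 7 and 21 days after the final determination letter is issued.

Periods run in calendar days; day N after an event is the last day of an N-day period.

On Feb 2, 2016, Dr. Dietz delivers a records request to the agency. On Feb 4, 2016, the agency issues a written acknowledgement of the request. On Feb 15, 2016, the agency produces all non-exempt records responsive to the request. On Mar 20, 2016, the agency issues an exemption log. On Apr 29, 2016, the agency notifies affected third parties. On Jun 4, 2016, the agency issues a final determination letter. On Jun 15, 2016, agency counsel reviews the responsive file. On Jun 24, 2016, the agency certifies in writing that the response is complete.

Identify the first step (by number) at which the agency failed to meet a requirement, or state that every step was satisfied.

Step 1: 43 days after Feb 2, 2016 (when the request is received) is Mar 16, 2016; completed Feb 4, 2016, before the deadline.
Step 2: 5 days after Feb 14, 2016 (end of the 10-day comment period, which began when the acknowledgement is issued on Feb 4, 2016) is Feb 19, 2016; completed Feb 15, 2016, before the deadline.
Step 3: the earliest permitted date is 15 days after Mar 4, 2016 (end of the 18-day review period, which began when the non-exempt records are produced on Feb 15, 2016), i.e. Mar 19, 2016; Mar 20, 2016 is on or after that date.
Step 4: the window is 21–36 days after Apr 13, 2016 (end of the 24-day review period, which began when the exemption log is issued on Mar 20, 2016), so May 4, 2016 through May 19, 2016; Apr 29, 2016 is 5 days too early.

Step 4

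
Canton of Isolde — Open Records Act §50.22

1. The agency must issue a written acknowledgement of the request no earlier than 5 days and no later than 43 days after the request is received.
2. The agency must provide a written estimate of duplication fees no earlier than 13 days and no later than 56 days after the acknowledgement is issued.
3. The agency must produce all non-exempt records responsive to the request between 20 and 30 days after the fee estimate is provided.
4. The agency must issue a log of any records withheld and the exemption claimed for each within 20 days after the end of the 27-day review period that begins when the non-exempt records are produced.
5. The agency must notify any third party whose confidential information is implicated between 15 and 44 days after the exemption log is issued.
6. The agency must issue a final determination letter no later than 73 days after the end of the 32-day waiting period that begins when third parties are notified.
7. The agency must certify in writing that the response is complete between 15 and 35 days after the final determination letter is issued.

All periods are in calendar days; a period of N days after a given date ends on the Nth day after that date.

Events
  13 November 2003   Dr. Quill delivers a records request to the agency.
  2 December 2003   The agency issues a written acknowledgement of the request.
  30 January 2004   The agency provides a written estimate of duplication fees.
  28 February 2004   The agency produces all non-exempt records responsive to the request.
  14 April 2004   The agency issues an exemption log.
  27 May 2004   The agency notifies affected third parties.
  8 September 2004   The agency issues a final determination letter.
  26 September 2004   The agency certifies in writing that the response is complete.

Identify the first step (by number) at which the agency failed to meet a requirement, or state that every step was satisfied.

Step 2

Step 1: the window is 5–43 days after 13 November 2003 (when the request is received), so 18 November 2003 through 26 December 2003; 2 December 2003 falls inside that range.
Step 2: the window is 13–56 days after 2 December 2003 (when the acknowledgement is issued), so 15 December 2003 through 27 January 2004; 30 January 2004 is 3 days past the end of the window.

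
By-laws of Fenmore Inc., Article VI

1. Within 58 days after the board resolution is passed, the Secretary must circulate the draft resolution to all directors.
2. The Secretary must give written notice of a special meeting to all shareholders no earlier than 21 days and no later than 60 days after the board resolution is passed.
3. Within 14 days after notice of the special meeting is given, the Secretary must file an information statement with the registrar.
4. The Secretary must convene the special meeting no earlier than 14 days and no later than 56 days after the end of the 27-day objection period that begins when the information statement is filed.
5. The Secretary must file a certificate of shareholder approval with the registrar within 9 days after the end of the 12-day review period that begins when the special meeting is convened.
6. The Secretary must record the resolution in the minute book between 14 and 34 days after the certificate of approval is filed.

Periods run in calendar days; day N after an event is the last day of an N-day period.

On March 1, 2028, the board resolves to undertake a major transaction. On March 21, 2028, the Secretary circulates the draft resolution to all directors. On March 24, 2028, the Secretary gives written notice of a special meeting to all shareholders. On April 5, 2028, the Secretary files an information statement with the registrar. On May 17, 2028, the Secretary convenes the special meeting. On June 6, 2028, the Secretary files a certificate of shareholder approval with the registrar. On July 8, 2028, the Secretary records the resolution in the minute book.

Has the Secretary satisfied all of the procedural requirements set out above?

Step 1: 58 days after March 1, 2028 (when the board resolution is passed) is April 28, 2028; March 21, 2028 is within that limit.
Step 2: the window is 21–60 days after March 1, 2028 (when the board resolution is passed), so March 22, 2028 through April 30, 2028; done March 24, 2028 — within the window.
Step 3: 14 days after March 24, 2028 (when notice of the special meeting is given) is April 7, 2028; completed April 5, 2028, before the deadline.
Step 4: the window is 14–56 days after May 2, 2028 (end of the 27-day objection period, which began when the information statement is filed on April 5, 2028), so May 16, 2028 through June 27, 2028; done May 17, 2028 — within the window.
Step 5: 9 days after May 29, 2028 (end of the 12-day review period, which began when the special meeting is convened on May 17, 2028) is June 7, 2028; June 6, 2028 is within that limit.
Step 6: the window is 14–34 days after June 6, 2028 (when the certificate of approval is filed), so June 20, 2028 through July 10, 2028; July 8, 2028 falls inside that range.

Yes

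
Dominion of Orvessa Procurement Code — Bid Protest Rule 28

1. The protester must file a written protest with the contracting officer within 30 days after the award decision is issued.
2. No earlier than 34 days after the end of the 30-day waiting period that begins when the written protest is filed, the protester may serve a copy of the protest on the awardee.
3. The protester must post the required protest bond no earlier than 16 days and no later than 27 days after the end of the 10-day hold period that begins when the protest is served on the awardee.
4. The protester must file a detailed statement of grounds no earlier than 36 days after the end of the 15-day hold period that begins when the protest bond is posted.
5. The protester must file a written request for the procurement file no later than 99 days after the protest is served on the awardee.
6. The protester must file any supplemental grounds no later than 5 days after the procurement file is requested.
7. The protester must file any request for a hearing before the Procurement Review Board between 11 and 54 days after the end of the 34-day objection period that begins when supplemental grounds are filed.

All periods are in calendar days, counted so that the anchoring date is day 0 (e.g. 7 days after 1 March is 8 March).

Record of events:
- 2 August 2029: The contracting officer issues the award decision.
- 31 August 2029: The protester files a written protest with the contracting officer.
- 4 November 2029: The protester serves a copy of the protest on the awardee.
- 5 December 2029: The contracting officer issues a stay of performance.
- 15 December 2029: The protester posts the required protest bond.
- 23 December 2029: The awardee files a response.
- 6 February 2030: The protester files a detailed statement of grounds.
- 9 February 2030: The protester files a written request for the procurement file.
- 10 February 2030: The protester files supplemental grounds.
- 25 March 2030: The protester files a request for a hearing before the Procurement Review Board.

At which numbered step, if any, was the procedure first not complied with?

Step 1 — counting 30 days from 2 August 2029 (when the award decision is issued) gives a deadline of 1 September 2029; completed 31 August 2029, before the deadline.
Step 2 — must wait 34 days from 30 September 2029 (end of the 30-day waiting period, which began when the written protest is filed on 31 August 2029), so not before 3 November 2029; done 4 November 2029, after the minimum wait.
Step 3 — 16 and 27 days from 14 November 2029 (end of the 10-day hold period, which began when the protest is served on the awardee on 4 November 2029) are 30 November 2029 and 11 December 2029 respectively; 15 December 2029 is 4 days past the end of the window.

Step 3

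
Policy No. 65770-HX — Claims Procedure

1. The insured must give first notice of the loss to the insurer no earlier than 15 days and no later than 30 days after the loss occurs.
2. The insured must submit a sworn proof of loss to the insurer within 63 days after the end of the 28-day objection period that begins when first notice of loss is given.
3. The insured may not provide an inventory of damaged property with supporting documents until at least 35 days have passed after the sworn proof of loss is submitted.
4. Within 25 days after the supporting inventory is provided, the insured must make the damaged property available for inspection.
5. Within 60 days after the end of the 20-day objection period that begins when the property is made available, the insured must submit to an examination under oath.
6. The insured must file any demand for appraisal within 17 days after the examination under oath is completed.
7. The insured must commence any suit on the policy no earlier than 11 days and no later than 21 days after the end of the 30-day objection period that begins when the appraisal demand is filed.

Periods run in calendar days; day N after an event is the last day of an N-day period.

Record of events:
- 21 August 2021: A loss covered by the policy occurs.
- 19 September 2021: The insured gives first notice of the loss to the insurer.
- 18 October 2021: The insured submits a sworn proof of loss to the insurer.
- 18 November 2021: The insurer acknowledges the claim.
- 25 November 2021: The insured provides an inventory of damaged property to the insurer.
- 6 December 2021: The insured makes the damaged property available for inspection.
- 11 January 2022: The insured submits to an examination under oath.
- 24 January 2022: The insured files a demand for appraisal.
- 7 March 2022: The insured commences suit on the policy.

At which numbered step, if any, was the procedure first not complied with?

Step 1: the window is 15–30 days after 21 August 2021 (when the loss occurs), so 5 September 2021 through 20 September 2021; done 19 September 2021 — within the window.
Step 2: 63 days after 17 October 2021 (end of the 28-day objection period, which began when first notice of loss is given on 19 September 2021) is 19 December 2021; 18 October 2021 is within that limit.
Step 3: the earliest permitted date is 35 days after 18 October 2021 (when the sworn proof of loss is submitted), i.e. 22 November 2021; 25 November 2021 is on or after that date.
Step 4: 25 days after 25 November 2021 (when the supporting inventory is provided) is 20 December 2021; completed 6 December 2021, before the deadline.
Step 5: 60 days after 26 December 2021 (end of the 20-day objection period, which began when the property is made available on 6 December 2021) is 24 February 2022; completed 11 January 2022, before the deadline.
Step 6: 17 days after 11 January 2022 (when the examination under oath is completed) is 28 January 2022; completed 24 January 2022, before the deadline.
Step 7: the window is 11–21 days after 23 February 2022 (end of the 30-day objection period, which began when the appraisal demand is filed on 24 January 2022), so 6 March 2022 through 16 March 2022; done 7 March 2022 — within the window.

None — every step was satisfied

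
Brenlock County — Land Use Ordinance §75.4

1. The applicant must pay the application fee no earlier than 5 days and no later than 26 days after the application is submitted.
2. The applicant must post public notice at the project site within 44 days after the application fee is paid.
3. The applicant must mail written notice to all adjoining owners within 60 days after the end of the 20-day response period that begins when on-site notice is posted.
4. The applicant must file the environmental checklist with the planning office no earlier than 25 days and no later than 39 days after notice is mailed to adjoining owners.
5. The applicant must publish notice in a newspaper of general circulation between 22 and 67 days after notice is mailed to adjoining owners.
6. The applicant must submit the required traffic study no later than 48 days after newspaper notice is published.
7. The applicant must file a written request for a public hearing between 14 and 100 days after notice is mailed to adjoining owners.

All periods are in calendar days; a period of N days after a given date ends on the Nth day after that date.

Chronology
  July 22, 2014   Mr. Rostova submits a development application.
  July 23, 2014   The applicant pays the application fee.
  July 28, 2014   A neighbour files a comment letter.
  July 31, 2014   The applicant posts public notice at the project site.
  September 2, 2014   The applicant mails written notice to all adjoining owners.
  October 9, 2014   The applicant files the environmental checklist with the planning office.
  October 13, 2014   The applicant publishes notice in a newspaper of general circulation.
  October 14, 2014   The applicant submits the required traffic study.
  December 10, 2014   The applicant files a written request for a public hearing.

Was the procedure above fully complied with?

No

Step 1: the window is 5–26 days after July 22, 2014 (when the application is submitted), so July 27, 2014 through August 17, 2014; done July 23, 2014 — 4 days before the window opened.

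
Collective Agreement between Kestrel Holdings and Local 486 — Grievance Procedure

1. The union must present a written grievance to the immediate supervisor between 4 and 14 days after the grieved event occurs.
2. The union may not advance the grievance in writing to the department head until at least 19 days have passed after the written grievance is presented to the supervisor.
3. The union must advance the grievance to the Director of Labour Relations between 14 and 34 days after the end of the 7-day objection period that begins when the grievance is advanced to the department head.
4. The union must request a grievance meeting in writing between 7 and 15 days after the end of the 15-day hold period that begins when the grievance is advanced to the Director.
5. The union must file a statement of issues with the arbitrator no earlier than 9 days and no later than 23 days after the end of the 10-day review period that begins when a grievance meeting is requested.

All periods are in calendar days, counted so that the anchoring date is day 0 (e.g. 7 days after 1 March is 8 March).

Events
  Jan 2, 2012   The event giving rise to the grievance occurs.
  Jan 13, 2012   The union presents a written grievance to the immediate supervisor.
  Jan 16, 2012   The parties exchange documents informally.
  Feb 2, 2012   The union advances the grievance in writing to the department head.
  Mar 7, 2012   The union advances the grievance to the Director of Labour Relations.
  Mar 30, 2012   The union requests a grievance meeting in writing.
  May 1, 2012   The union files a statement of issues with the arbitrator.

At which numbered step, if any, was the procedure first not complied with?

Step 1: the window is 4–14 days after Jan 2, 2012 (when the grieved event occurs), so Jan 6, 2012 through Jan 16, 2012; Jan 13, 2012 falls inside that range.
Step 2: the earliest permitted date is 19 days after Jan 13, 2012 (when the written grievance is presented to the supervisor), i.e. Feb 1, 2012; done Feb 2, 2012 — permitted.
Step 3: the window is 14–34 days after Feb 9, 2012 (end of the 7-day objection period, which began when the grievance is advanced to the department head on Feb 2, 2012), so Feb 23, 2012 through Mar 14, 2012; Mar 7, 2012 falls inside that range.
Step 4: the window is 7–15 days after Mar 22, 2012 (end of the 15-day hold period, which began when the grievance is advanced to the Director on Mar 7, 2012), so Mar 29, 2012 through Apr 6, 2012; done Mar 30, 2012 — within the window.
Step 5: the window is 9–23 days after Apr 9, 2012 (end of the 10-day review period, which began when a grievance meeting is requested on Mar 30, 2012), so Apr 18, 2012 through May 2, 2012; done May 1, 2012, which is between those dates.

None — every step was satisfied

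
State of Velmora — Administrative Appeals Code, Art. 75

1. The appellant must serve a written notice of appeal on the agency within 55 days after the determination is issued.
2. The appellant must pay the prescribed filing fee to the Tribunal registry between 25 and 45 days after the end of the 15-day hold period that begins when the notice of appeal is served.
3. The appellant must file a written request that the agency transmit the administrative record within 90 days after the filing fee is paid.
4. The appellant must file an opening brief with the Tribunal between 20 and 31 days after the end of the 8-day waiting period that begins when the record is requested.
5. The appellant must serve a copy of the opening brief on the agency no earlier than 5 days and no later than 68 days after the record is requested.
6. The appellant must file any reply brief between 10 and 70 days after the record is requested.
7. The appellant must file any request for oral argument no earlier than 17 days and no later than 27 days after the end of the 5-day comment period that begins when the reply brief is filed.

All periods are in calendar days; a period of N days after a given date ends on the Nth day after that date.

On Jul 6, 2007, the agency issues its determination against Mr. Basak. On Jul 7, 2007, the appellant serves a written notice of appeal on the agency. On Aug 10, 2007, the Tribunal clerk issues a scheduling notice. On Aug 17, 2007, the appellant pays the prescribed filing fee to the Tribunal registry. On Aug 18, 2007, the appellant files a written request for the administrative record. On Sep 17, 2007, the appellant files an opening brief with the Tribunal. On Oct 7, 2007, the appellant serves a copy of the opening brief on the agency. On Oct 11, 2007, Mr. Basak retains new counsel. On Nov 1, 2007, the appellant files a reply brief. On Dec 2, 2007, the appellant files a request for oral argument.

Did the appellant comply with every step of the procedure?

No

Step 1: 55 days after Jul 6, 2007 (when the determination is issued) is Aug 30, 2007; Jul 7, 2007 is within that limit.
Step 2: the window is 25–45 days after Jul 22, 2007 (end of the 15-day hold period, which began when the notice of appeal is served on Jul 7, 2007), so Aug 16, 2007 through Sep 5, 2007; Aug 17, 2007 falls inside that range.
Step 3: 90 days after Aug 17, 2007 (when the filing fee is paid) is Nov 15, 2007; completed Aug 18, 2007, before the deadline.
Step 4: the window is 20–31 days after Aug 26, 2007 (end of the 8-day waiting period, which began when the record is requested on Aug 18, 2007), so Sep 15, 2007 through Sep 26, 2007; done Sep 17, 2007 — within the window.
Step 5: the window is 5–68 days after Aug 18, 2007 (when the record is requested), so Aug 23, 2007 through Oct 25, 2007; done Oct 7, 2007, which is between those dates.
Step 6: the window is 10–70 days after Aug 18, 2007 (when the record is requested), so Aug 28, 2007 through Oct 27, 2007; done Nov 1, 2007 — 5 days after the window closed.
No need to go further; step 6 was not satisfied.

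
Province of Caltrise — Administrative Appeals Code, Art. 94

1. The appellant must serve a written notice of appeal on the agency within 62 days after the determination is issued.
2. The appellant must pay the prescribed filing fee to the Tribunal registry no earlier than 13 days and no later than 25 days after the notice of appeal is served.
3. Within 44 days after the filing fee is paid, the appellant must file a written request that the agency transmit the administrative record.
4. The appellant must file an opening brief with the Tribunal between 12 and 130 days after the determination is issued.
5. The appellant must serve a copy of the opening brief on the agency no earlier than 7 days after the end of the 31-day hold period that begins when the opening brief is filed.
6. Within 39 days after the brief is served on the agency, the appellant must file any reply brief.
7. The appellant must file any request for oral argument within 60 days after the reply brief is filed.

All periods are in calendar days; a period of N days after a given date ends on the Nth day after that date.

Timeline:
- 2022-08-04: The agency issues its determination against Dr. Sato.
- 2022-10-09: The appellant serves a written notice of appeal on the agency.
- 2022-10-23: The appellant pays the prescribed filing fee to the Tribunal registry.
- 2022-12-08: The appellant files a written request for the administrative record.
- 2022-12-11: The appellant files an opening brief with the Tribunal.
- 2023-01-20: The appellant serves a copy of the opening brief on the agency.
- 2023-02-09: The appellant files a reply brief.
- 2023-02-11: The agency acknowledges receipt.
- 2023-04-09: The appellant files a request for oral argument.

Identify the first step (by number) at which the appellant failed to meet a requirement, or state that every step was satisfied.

(1) due by 2022-08-04 + 62 days = 2022-10-05; 2022-10-09 misses that deadline by 4 days.
Later steps need not be reached.

Step 1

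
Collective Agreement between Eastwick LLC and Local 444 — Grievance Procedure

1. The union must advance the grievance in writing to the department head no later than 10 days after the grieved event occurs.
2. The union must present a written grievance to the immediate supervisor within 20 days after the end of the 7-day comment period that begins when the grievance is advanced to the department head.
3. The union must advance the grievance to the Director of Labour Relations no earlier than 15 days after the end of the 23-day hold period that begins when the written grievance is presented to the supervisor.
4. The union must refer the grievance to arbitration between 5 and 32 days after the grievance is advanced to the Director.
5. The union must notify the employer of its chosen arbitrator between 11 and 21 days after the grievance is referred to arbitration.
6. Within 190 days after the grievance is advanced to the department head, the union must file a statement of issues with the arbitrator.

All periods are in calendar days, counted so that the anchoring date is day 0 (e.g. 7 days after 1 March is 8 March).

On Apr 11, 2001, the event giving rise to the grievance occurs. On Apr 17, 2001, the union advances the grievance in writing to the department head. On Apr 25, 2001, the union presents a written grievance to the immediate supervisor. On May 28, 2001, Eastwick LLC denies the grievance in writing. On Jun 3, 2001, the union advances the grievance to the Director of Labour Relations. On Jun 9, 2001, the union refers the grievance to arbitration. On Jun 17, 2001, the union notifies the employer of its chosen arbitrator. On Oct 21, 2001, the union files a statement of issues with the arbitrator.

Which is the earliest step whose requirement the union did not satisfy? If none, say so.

Step 5

Step 1 — counting 10 days from Apr 11, 2001 (when the grieved event occurs) gives a deadline of Apr 21, 2001; done Apr 17, 2001 — timely.
Step 2 — counting 20 days from Apr 24, 2001 (end of the 7-day comment period, which began when the grievance is advanced to the department head on Apr 17, 2001) gives a deadline of May 14, 2001; done Apr 25, 2001 — timely.
Step 3 — must wait 15 days from May 18, 2001 (end of the 23-day hold period, which began when the written grievance is presented to the supervisor on Apr 25, 2001), so not before Jun 2, 2001; done Jun 3, 2001, after the minimum wait.
Step 4 — 5 and 32 days from Jun 3, 2001 (when the grievance is advanced to the Director) are Jun 8, 2001 and Jul 5, 2001 respectively; Jun 9, 2001 falls inside that range.
Step 5 — 11 and 21 days from Jun 9, 2001 (when the grievance is referred to arbitration) are Jun 20, 2001 and Jun 30, 2001 respectively; Jun 17, 2001 is 3 days too early.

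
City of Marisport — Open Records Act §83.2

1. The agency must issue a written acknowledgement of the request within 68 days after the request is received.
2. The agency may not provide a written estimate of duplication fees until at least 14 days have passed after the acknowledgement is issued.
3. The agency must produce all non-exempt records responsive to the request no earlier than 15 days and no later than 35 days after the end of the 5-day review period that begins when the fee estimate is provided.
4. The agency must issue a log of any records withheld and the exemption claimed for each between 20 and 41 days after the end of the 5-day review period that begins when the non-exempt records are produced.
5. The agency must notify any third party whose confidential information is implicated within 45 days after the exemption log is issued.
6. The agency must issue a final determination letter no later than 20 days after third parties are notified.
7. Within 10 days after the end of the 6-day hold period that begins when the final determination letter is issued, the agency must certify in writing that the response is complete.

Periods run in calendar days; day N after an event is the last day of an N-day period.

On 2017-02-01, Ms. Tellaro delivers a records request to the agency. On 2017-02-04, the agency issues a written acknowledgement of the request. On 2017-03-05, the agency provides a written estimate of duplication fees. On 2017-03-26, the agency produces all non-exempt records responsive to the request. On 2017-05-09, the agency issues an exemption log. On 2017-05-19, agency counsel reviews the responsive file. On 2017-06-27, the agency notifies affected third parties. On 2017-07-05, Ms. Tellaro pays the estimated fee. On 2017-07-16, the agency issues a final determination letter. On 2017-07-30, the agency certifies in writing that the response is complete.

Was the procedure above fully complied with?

Step 1 — counting 68 days from 2017-02-01 (when the request is received) gives a deadline of 2017-04-10; done 2017-02-04 — timely.
Step 2 — must wait 14 days from 2017-02-04 (when the acknowledgement is issued), so not before 2017-02-18; done 2017-03-05 — permitted.
Step 3 — 15 and 35 days from 2017-03-10 (end of the 5-day review period, which began when the fee estimate is provided on 2017-03-05) are 2017-03-25 and 2017-04-14 respectively; done 2017-03-26, which is between those dates.
Step 4 — 20 and 41 days from 2017-03-31 (end of the 5-day review period, which began when the non-exempt records are produced on 2017-03-26) are 2017-04-20 and 2017-05-11 respectively; 2017-05-09 falls inside that range.
Step 5 — counting 45 days from 2017-05-09 (when the exemption log is issued) gives a deadline of 2017-06-23; done 2017-06-27 — 4 days late.
That is the first point of non-compliance.

No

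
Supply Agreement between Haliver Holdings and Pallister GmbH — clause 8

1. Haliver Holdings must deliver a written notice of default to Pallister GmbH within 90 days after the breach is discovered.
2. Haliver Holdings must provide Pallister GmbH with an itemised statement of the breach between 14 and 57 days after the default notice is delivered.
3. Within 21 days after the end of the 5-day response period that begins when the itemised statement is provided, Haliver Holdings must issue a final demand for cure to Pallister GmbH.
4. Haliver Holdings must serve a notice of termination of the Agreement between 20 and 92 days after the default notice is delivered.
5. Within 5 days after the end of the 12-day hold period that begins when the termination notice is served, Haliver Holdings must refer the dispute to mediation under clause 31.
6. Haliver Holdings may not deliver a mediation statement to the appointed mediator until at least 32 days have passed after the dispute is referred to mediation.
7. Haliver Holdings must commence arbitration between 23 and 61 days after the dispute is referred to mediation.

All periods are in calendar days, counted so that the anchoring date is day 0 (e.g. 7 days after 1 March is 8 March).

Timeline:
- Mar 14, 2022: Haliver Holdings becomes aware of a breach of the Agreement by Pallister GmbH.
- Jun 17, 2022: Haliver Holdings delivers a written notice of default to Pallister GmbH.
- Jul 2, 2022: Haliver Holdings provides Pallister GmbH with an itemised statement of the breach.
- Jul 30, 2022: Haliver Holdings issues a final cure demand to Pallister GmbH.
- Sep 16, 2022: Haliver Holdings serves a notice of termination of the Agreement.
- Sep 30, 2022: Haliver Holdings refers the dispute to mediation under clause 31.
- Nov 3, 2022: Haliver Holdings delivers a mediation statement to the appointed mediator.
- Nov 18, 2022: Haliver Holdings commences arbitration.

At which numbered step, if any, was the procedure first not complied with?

Step 1: 90 days after Mar 14, 2022 (when the breach is discovered) is Jun 12, 2022; Jun 17, 2022 misses that deadline by 5 days.
That is the first point of non-compliance.

Step 1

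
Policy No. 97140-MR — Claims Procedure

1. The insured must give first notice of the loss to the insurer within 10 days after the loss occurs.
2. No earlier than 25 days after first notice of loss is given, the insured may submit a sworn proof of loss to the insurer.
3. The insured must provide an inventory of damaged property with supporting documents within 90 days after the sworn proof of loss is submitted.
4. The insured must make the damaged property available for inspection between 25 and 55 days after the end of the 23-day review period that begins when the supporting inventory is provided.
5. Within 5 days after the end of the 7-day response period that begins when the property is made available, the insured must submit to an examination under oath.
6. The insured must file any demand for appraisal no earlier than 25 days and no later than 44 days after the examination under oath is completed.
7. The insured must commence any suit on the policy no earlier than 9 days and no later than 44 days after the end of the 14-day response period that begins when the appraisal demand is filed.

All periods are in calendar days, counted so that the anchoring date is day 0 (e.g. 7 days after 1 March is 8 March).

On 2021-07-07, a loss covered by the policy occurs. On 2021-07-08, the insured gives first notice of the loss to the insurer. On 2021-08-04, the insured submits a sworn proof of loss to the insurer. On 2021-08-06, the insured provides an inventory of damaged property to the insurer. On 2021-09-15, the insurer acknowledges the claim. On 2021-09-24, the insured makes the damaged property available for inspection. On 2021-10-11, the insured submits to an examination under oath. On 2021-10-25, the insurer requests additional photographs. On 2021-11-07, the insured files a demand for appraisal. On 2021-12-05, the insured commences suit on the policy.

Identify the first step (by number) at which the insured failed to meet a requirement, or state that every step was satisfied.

Step 5

Step 1 — counting 10 days from 2021-07-07 (when the loss occurs) gives a deadline of 2021-07-17; completed 2021-07-08, before the deadline.
Step 2 — must wait 25 days from 2021-07-08 (when first notice of loss is given), so not before 2021-08-02; done 2021-08-04 — permitted.
Step 3 — counting 90 days from 2021-08-04 (when the sworn proof of loss is submitted) gives a deadline of 2021-11-02; 2021-08-06 is within that limit.
Step 4 — 25 and 55 days from 2021-08-29 (end of the 23-day review period, which began when the supporting inventory is provided on 2021-08-06) are 2021-09-23 and 2021-10-23 respectively; 2021-09-24 falls inside that range.
Step 5 — counting 5 days from 2021-10-01 (end of the 7-day response period, which began when the property is made available on 2021-09-24) gives a deadline of 2021-10-06; done 2021-10-11 — 5 days late.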